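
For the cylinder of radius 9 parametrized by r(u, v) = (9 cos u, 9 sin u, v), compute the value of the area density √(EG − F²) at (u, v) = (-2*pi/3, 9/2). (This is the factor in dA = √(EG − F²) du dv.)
√(EG − F²)|_{(-2*pi/3, 9/2)} = 9

E = 81, F = 0, G = 1, so EG − F² = 81. Taking the positive square root: √(EG − F²) = 9. At (u, v) = (-2*pi/3, 9/2): 9.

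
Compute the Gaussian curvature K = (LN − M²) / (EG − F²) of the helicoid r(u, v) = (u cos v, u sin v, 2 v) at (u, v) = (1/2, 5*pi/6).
K = -64/289

Coefficients of the first fundamental form: E = 1, F = 0, G = u^2 + 4.
Coefficients of the second fundamental form: L = 0, M = -2/sqrt(u^2 + 4), N = 0.
Assemble K = (LN − M²)/(EG − F²) = -4/(u^2 + 4)^2. At (u, v) = (1/2, 5*pi/6): K = -64/289.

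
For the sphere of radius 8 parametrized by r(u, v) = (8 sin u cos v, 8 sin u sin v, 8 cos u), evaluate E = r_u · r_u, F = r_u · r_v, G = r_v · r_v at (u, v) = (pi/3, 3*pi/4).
E = 64;  F = 0;  G = 48

Partials: r_u = (8*cos(u)*cos(v), 8*sin(v)*cos(u), -8*sin(u)), r_v = (-8*sin(u)*sin(v), 8*sin(u)*cos(v), 0). As functions of (u, v):
  E = r_u · r_u = 64,
  F = r_u · r_v = 0,
  G = r_v · r_v = 64*sin(u)^2.
Evaluating at (u, v) = (pi/3, 3*pi/4): E = 64, F = 0, G = 48.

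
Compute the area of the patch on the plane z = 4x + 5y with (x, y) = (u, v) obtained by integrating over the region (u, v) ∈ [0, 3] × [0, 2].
Area = 6*sqrt(42)

Area = ∫∫ √(EG − F²) du dv with √(EG − F²) = sqrt(42). Integrating over [0, 3] × [0, 2] gives 6*sqrt(42).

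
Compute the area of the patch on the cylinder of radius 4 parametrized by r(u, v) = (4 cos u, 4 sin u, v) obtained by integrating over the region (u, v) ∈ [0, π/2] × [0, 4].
Area = 8*pi

Area = ∫∫ √(EG − F²) du dv with √(EG − F²) = 4. Integrating over [0, π/2] × [0, 4] gives 8*pi.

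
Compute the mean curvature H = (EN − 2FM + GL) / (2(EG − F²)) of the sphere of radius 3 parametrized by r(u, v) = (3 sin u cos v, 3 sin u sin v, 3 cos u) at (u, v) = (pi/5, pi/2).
H = -1/3

With E = 9, F = 0, G = 9*sin(u)^2, L = -3*sin(u)/Abs(sin(u)), M = 0, N = -3*sin(u)^3/Abs(sin(u)), assemble
  H = (EN − 2FM + GL) / (2(EG − F²)) = -sin(u)/(3*Abs(sin(u))).
At (u, v) = (pi/5, pi/2): H = -1/3.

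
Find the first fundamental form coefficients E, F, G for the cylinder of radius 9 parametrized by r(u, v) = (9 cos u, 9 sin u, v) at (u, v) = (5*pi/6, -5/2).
E = 81;  F = 0;  G = 1

Partials: r_u = (-9*sin(u), 9*cos(u), 0), r_v = (0, 0, 1). As functions of (u, v):
  E = r_u · r_u = 81,
  F = r_u · r_v = 0,
  G = r_v · r_v = 1.
Evaluating at (u, v) = (5*pi/6, -5/2): E = 81, F = 0, G = 1.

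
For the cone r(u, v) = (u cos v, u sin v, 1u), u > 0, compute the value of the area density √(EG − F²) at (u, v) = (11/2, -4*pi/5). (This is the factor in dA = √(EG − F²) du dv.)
√(EG − F²)|_{(11/2, -4*pi/5)} = 11*sqrt(2)/2

E = 2, F = 0, G = u^2, so EG − F² = 2*u^2. Taking the positive square root: √(EG − F²) = sqrt(2)*Abs(u). At (u, v) = (11/2, -4*pi/5): 11*sqrt(2)/2.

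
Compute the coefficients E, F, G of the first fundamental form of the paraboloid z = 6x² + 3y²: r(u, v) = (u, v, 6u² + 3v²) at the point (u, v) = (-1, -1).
E = 145;  F = 72;  G = 37

Partials: r_u = (1, 0, 12*u), r_v = (0, 1, 6*v). As functions of (u, v):
  E = r_u · r_u = 144*u^2 + 1,
  F = r_u · r_v = 72*u*v,
  G = r_v · r_v = 36*v^2 + 1.
Evaluating at (u, v) = (-1, -1): E = 145, F = 72, G = 37.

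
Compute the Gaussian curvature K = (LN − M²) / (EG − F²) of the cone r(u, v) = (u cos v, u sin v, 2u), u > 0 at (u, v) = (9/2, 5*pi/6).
K = 0

Coefficients of the first fundamental form: E = 5, F = 0, G = u^2.
Coefficients of the second fundamental form: L = 0, M = 0, N = 2*sqrt(5)*u^2/(5*Abs(u)).
Assemble K = (LN − M²)/(EG − F²) = 0. At (u, v) = (9/2, 5*pi/6): K = 0.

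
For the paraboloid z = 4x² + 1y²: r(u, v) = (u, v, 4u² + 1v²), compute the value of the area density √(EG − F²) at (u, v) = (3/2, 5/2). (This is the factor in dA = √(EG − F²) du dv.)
√(EG − F²)|_{(3/2, 5/2)} = sqrt(170)

E = 64*u^2 + 1, F = 16*u*v, G = 4*v^2 + 1, so EG − F² = 64*u^2 + 4*v^2 + 1. Taking the positive square root: √(EG − F²) = sqrt(64*u^2 + 4*v^2 + 1). At (u, v) = (3/2, 5/2): sqrt(170).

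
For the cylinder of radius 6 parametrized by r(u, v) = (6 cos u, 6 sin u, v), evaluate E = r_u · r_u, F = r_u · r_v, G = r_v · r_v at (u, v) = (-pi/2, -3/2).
E = 36;  F = 0;  G = 1

Partials: r_u = (-6*sin(u), 6*cos(u), 0), r_v = (0, 0, 1). As functions of (u, v):
  E = r_u · r_u = 36,
  F = r_u · r_v = 0,
  G = r_v · r_v = 1.
Evaluating at (u, v) = (-pi/2, -3/2): E = 36, F = 0, G = 1.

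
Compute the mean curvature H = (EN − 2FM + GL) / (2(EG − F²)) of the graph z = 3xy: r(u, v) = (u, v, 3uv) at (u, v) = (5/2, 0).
H = 0

With E = 9*v^2 + 1, F = 9*u*v, G = 9*u^2 + 1, L = 0, M = 3/sqrt(9*u^2 + 9*v^2 + 1), N = 0, assemble
  H = (EN − 2FM + GL) / (2(EG − F²)) = -27*u*v/(9*u^2 + 9*v^2 + 1)^(3/2).
At (u, v) = (5/2, 0): H = 0.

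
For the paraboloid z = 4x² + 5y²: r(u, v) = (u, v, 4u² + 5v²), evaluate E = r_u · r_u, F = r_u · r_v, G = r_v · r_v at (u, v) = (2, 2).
E = 257;  F = 320;  G = 401

Partials: r_u = (1, 0, 8*u), r_v = (0, 1, 10*v). As functions of (u, v):
  E = r_u · r_u = 64*u^2 + 1,
  F = r_u · r_v = 80*u*v,
  G = r_v · r_v = 100*v^2 + 1.
Evaluating at (u, v) = (2, 2): E = 257, F = 320, G = 401.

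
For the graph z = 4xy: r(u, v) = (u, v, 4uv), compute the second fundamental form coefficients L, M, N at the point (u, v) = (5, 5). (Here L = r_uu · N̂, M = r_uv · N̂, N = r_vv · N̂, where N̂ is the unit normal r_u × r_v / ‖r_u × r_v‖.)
L = 0;  M = 4*sqrt(89)/267;  N = 0

Compute the unit normal N̂(u, v) = (-4*v/sqrt(16*u^2 + 16*v^2 + 1), -4*u/sqrt(16*u^2 + 16*v^2 + 1), 1/sqrt(16*u^2 + 16*v^2 + 1)), and the second partials r_uu, r_uv, r_vv. Take dot products:
  L(u, v) = r_uu · N̂ = 0,
  M(u, v) = r_uv · N̂ = 4/sqrt(16*u^2 + 16*v^2 + 1),
  N(u, v) = r_vv · N̂ = 0.
Evaluating at (u, v) = (5, 5):
  L = 0, M = 4*sqrt(89)/267, N = 0.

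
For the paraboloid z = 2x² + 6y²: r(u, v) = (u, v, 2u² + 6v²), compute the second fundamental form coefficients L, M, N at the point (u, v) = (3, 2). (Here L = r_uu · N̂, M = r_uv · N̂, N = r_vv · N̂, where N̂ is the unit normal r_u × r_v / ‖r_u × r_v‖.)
L = 4*sqrt(721)/721;  M = 0;  N = 12*sqrt(721)/721

Compute the unit normal N̂(u, v) = (-4*u/sqrt(16*u^2 + 144*v^2 + 1), -12*v/sqrt(16*u^2 + 144*v^2 + 1), 1/sqrt(16*u^2 + 144*v^2 + 1)), and the second partials r_uu, r_uv, r_vv. Take dot products:
  L(u, v) = r_uu · N̂ = 4/sqrt(16*u^2 + 144*v^2 + 1),
  M(u, v) = r_uv · N̂ = 0,
  N(u, v) = r_vv · N̂ = 12/sqrt(16*u^2 + 144*v^2 + 1).
Evaluating at (u, v) = (3, 2):
  L = 4*sqrt(721)/721, M = 0, N = 12*sqrt(721)/721.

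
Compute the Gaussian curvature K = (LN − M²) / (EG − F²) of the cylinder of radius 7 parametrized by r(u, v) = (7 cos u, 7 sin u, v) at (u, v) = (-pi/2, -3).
K = 0

Coefficients of the first fundamental form: E = 49, F = 0, G = 1.
Coefficients of the second fundamental form: L = -7, M = 0, N = 0.
Assemble K = (LN − M²)/(EG − F²) = 0. At (u, v) = (-pi/2, -3): K = 0.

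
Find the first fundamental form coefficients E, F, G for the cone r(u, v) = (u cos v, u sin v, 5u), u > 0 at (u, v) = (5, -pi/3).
E = 26;  F = 0;  G = 25

Partials: r_u = (cos(v), sin(v), 5), r_v = (-u*sin(v), u*cos(v), 0). As functions of (u, v):
  E = r_u · r_u = 26,
  F = r_u · r_v = 0,
  G = r_v · r_v = u^2.
Evaluating at (u, v) = (5, -pi/3): E = 26, F = 0, G = 25.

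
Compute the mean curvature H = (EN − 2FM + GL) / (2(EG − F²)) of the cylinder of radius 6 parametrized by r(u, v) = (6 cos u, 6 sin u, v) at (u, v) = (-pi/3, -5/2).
H = -1/12

With E = 36, F = 0, G = 1, L = -6, M = 0, N = 0, assemble
  H = (EN − 2FM + GL) / (2(EG − F²)) = -1/12.
At (u, v) = (-pi/3, -5/2): H = -1/12.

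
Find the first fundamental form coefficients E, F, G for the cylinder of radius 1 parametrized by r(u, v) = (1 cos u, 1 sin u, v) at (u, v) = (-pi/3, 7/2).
E = 1;  F = 0;  G = 1

Partials: r_u = (-sin(u), cos(u), 0), r_v = (0, 0, 1). As functions of (u, v):
  E = r_u · r_u = 1,
  F = r_u · r_v = 0,
  G = r_v · r_v = 1.
Evaluating at (u, v) = (-pi/3, 7/2): E = 1, F = 0, G = 1.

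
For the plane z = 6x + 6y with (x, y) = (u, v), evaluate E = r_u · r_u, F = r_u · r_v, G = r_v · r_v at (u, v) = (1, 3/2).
E = 37;  F = 36;  G = 37

Partials: r_u = (1, 0, 6), r_v = (0, 1, 6). As functions of (u, v):
  E = r_u · r_u = 37,
  F = r_u · r_v = 36,
  G = r_v · r_v = 37.
Evaluating at (u, v) = (1, 3/2): E = 37, F = 36, G = 37.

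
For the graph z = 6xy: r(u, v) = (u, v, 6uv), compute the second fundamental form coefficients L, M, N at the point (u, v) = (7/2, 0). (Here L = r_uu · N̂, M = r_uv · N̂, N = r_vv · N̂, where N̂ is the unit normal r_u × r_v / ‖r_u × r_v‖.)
L = 0;  M = 3*sqrt(442)/221;  N = 0

Compute the unit normal N̂(u, v) = (-6*v/sqrt(36*u^2 + 36*v^2 + 1), -6*u/sqrt(36*u^2 + 36*v^2 + 1), 1/sqrt(36*u^2 + 36*v^2 + 1)), and the second partials r_uu, r_uv, r_vv. Take dot products:
  L(u, v) = r_uu · N̂ = 0,
  M(u, v) = r_uv · N̂ = 6/sqrt(36*u^2 + 36*v^2 + 1),
  N(u, v) = r_vv · N̂ = 0.
Evaluating at (u, v) = (7/2, 0):
  L = 0, M = 3*sqrt(442)/221, N = 0.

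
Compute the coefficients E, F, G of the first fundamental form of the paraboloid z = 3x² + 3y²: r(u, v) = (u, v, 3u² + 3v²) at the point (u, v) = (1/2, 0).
E = 10;  F = 0;  G = 1

Partials: r_u = (1, 0, 6*u), r_v = (0, 1, 6*v). As functions of (u, v):
  E = r_u · r_u = 36*u^2 + 1,
  F = r_u · r_v = 36*u*v,
  G = r_v · r_v = 36*v^2 + 1.
Evaluating at (u, v) = (1/2, 0): E = 10, F = 0, G = 1.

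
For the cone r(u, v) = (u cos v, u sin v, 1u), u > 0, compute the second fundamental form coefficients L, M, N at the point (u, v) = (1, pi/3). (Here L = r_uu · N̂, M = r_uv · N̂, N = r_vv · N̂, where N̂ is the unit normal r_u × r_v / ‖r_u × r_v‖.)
L = 0;  M = 0;  N = sqrt(2)/2

Compute the unit normal N̂(u, v) = (-sqrt(2)*u*cos(v)/(2*Abs(u)), -sqrt(2)*u*sin(v)/(2*Abs(u)), sqrt(2)*u/(2*Abs(u))), and the second partials r_uu, r_uv, r_vv. Take dot products:
  L(u, v) = r_uu · N̂ = 0,
  M(u, v) = r_uv · N̂ = 0,
  N(u, v) = r_vv · N̂ = sqrt(2)*u^2/(2*Abs(u)).
Evaluating at (u, v) = (1, pi/3):
  L = 0, M = 0, N = sqrt(2)/2.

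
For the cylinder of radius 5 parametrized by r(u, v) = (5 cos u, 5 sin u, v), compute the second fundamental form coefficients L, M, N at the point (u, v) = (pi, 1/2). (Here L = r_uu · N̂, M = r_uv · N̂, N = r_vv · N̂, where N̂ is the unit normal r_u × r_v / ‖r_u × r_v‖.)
L = -5;  M = 0;  N = 0

Compute the unit normal N̂(u, v) = (cos(u), sin(u), 0), and the second partials r_uu, r_uv, r_vv. Take dot products:
  L(u, v) = r_uu · N̂ = -5,
  M(u, v) = r_uv · N̂ = 0,
  N(u, v) = r_vv · N̂ = 0.
Evaluating at (u, v) = (pi, 1/2):
  L = -5, M = 0, N = 0.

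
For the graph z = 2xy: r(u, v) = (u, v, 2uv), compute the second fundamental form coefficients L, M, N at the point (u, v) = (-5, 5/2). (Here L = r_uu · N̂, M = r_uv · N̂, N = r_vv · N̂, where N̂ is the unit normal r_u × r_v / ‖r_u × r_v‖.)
L = 0;  M = sqrt(14)/21;  N = 0

Compute the unit normal N̂(u, v) = (-2*v/sqrt(4*u^2 + 4*v^2 + 1), -2*u/sqrt(4*u^2 + 4*v^2 + 1), 1/sqrt(4*u^2 + 4*v^2 + 1)), and the second partials r_uu, r_uv, r_vv. Take dot products:
  L(u, v) = r_uu · N̂ = 0,
  M(u, v) = r_uv · N̂ = 2/sqrt(4*u^2 + 4*v^2 + 1),
  N(u, v) = r_vv · N̂ = 0.
Evaluating at (u, v) = (-5, 5/2):
  L = 0, M = sqrt(14)/21, N = 0.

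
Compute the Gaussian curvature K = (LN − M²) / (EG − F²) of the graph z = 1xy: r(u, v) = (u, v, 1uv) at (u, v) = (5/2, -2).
K = -16/2025

Coefficients of the first fundamental form: E = v^2 + 1, F = u*v, G = u^2 + 1.
Coefficients of the second fundamental form: L = 0, M = 1/sqrt(u^2 + v^2 + 1), N = 0.
Assemble K = (LN − M²)/(EG − F²) = 1/((u^2*v^2 - (u^2 + 1)*(v^2 + 1))*(u^2 + v^2 + 1)). At (u, v) = (5/2, -2): K = -16/2025.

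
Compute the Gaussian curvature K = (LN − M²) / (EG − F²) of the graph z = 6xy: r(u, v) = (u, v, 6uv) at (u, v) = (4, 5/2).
K = -9/160801

Coefficients of the first fundamental form: E = 36*v^2 + 1, F = 36*u*v, G = 36*u^2 + 1.
Coefficients of the second fundamental form: L = 0, M = 6/sqrt(36*u^2 + 36*v^2 + 1), N = 0.
Assemble K = (LN − M²)/(EG − F²) = -36/(1296*u^4 + 2592*u^2*v^2 + 72*u^2 + 1296*v^4 + 72*v^2 + 1). At (u, v) = (4, 5/2): K = -9/160801.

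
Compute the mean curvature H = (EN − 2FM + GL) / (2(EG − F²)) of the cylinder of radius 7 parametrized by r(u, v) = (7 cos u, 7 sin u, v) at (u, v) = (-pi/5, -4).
H = -1/14

With E = 49, F = 0, G = 1, L = -7, M = 0, N = 0, assemble
  H = (EN − 2FM + GL) / (2(EG − F²)) = -1/14.
At (u, v) = (-pi/5, -4): H = -1/14.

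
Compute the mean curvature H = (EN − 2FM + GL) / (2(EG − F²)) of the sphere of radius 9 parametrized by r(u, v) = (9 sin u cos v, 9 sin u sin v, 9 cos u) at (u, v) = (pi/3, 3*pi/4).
H = -1/9

With E = 81, F = 0, G = 81*sin(u)^2, L = -9*sin(u)/Abs(sin(u)), M = 0, N = -9*sin(u)^3/Abs(sin(u)), assemble
  H = (EN − 2FM + GL) / (2(EG − F²)) = -sin(u)/(9*Abs(sin(u))).
At (u, v) = (pi/3, 3*pi/4): H = -1/9.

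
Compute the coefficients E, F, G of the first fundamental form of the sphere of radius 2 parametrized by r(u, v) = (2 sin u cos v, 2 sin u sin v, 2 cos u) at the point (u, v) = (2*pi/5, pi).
E = 4;  F = 0;  G = sqrt(5)/2 + 5/2

Partials: r_u = (2*cos(u)*cos(v), 2*sin(v)*cos(u), -2*sin(u)), r_v = (-2*sin(u)*sin(v), 2*sin(u)*cos(v), 0). As functions of (u, v):
  E = r_u · r_u = 4,
  F = r_u · r_v = 0,
  G = r_v · r_v = 4*sin(u)^2.
Evaluating at (u, v) = (2*pi/5, pi): E = 4, F = 0, G = sqrt(5)/2 + 5/2.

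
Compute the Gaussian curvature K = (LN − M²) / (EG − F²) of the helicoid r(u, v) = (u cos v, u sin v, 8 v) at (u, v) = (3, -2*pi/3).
K = -64/5329

Coefficients of the first fundamental form: E = 1, F = 0, G = u^2 + 64.
Coefficients of the second fundamental form: L = 0, M = -8/sqrt(u^2 + 64), N = 0.
Assemble K = (LN − M²)/(EG − F²) = -64/(u^2 + 64)^2. At (u, v) = (3, -2*pi/3): K = -64/5329.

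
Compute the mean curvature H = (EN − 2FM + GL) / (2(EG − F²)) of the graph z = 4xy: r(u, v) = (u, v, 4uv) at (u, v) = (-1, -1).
H = -64*sqrt(33)/1089

With E = 16*v^2 + 1, F = 16*u*v, G = 16*u^2 + 1, L = 0, M = 4/sqrt(16*u^2 + 16*v^2 + 1), N = 0, assemble
  H = (EN − 2FM + GL) / (2(EG − F²)) = -64*u*v/(16*u^2 + 16*v^2 + 1)^(3/2).
At (u, v) = (-1, -1): H = -64*sqrt(33)/1089.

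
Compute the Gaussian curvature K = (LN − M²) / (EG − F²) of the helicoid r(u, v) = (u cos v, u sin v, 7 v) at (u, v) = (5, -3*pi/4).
K = -49/5476

Coefficients of the first fundamental form: E = 1, F = 0, G = u^2 + 49.
Coefficients of the second fundamental form: L = 0, M = -7/sqrt(u^2 + 49), N = 0.
Assemble K = (LN − M²)/(EG − F²) = -49/(u^2 + 49)^2. At (u, v) = (5, -3*pi/4): K = -49/5476.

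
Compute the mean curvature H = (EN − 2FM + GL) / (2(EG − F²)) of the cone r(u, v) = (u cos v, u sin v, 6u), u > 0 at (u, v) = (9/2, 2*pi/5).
H = 2*sqrt(37)/111

With E = 37, F = 0, G = u^2, L = 0, M = 0, N = 6*sqrt(37)*u^2/(37*Abs(u)), assemble
  H = (EN − 2FM + GL) / (2(EG − F²)) = 3*sqrt(37)/(37*Abs(u)).
At (u, v) = (9/2, 2*pi/5): H = 2*sqrt(37)/111.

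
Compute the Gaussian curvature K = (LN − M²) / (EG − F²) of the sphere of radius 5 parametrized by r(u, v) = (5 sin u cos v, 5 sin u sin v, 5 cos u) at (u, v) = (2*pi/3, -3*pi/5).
K = 1/25

Coefficients of the first fundamental form: E = 25, F = 0, G = 25*sin(u)^2.
Coefficients of the second fundamental form: L = -5*sin(u)/Abs(sin(u)), M = 0, N = -5*sin(u)^3/Abs(sin(u)).
Assemble K = (LN − M²)/(EG − F²) = 1/25. At (u, v) = (2*pi/3, -3*pi/5): K = 1/25.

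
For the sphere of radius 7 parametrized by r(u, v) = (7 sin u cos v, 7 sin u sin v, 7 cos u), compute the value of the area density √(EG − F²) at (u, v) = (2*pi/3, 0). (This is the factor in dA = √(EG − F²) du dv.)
√(EG − F²)|_{(2*pi/3, 0)} = 49*sqrt(3)/2

E = 49, F = 0, G = 49*sin(u)^2, so EG − F² = 2401*sin(u)^2. Taking the positive square root: √(EG − F²) = 49*Abs(sin(u)). At (u, v) = (2*pi/3, 0): 49*sqrt(3)/2.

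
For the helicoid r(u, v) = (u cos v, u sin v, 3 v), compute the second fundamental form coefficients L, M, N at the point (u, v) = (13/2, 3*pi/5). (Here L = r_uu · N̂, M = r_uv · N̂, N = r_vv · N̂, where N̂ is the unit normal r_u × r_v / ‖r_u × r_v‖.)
L = 0;  M = -6*sqrt(205)/205;  N = 0

Compute the unit normal N̂(u, v) = (3*sin(v)/sqrt(u^2 + 9), -3*cos(v)/sqrt(u^2 + 9), u/sqrt(u^2 + 9)), and the second partials r_uu, r_uv, r_vv. Take dot products:
  L(u, v) = r_uu · N̂ = 0,
  M(u, v) = r_uv · N̂ = -3/sqrt(u^2 + 9),
  N(u, v) = r_vv · N̂ = 0.
Evaluating at (u, v) = (13/2, 3*pi/5):
  L = 0, M = -6*sqrt(205)/205, N = 0.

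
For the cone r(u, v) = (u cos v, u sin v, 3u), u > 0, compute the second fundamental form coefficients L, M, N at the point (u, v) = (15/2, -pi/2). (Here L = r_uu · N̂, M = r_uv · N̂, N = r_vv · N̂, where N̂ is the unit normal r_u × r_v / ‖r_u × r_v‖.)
L = 0;  M = 0;  N = 9*sqrt(10)/4

Compute the unit normal N̂(u, v) = (-3*sqrt(10)*u*cos(v)/(10*Abs(u)), -3*sqrt(10)*u*sin(v)/(10*Abs(u)), sqrt(10)*u/(10*Abs(u))), and the second partials r_uu, r_uv, r_vv. Take dot products:
  L(u, v) = r_uu · N̂ = 0,
  M(u, v) = r_uv · N̂ = 0,
  N(u, v) = r_vv · N̂ = 3*sqrt(10)*u^2/(10*Abs(u)).
Evaluating at (u, v) = (15/2, -pi/2):
  L = 0, M = 0, N = 9*sqrt(10)/4.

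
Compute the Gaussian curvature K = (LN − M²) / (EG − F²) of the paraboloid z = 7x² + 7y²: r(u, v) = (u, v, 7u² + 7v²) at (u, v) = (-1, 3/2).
K = 49/101761

Coefficients of the first fundamental form: E = 196*u^2 + 1, F = 196*u*v, G = 196*v^2 + 1.
Coefficients of the second fundamental form: L = 14/sqrt(196*u^2 + 196*v^2 + 1), M = 0, N = 14/sqrt(196*u^2 + 196*v^2 + 1).
Assemble K = (LN − M²)/(EG − F²) = 196/(38416*u^4 + 76832*u^2*v^2 + 392*u^2 + 38416*v^4 + 392*v^2 + 1). At (u, v) = (-1, 3/2): K = 49/101761.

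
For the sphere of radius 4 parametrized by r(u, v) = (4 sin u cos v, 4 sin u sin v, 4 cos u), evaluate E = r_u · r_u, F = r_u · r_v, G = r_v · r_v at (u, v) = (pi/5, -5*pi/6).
E = 16;  F = 0;  G = 10 - 2*sqrt(5)

Partials: r_u = (4*cos(u)*cos(v), 4*sin(v)*cos(u), -4*sin(u)), r_v = (-4*sin(u)*sin(v), 4*sin(u)*cos(v), 0). As functions of (u, v):
  E = r_u · r_u = 16,
  F = r_u · r_v = 0,
  G = r_v · r_v = 16*sin(u)^2.
Evaluating at (u, v) = (pi/5, -5*pi/6): E = 16, F = 0, G = 10 - 2*sqrt(5).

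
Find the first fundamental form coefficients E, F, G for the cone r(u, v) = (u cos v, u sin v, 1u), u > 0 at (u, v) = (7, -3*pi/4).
E = 2;  F = 0;  G = 49

Partials: r_u = (cos(v), sin(v), 1), r_v = (-u*sin(v), u*cos(v), 0). As functions of (u, v):
  E = r_u · r_u = 2,
  F = r_u · r_v = 0,
  G = r_v · r_v = u^2.
Evaluating at (u, v) = (7, -3*pi/4): E = 2, F = 0, G = 49.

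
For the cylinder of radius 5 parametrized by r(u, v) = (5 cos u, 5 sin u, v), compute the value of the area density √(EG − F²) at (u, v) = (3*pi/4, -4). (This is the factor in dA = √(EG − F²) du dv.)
√(EG − F²)|_{(3*pi/4, -4)} = 5

E = 25, F = 0, G = 1, so EG − F² = 25. Taking the positive square root: √(EG − F²) = 5. At (u, v) = (3*pi/4, -4): 5.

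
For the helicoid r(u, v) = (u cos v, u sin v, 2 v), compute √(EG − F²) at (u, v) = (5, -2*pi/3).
√(EG − F²)|_{(5, -2*pi/3)} = sqrt(29)

E = 1, F = 0, G = u^2 + 4; EG − F² = u^2 + 4; √(EG − F²) = sqrt(u^2 + 4). At the given point: sqrt(29).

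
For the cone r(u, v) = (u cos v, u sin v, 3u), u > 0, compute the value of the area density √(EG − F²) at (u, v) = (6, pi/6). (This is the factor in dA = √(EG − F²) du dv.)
√(EG − F²)|_{(6, pi/6)} = 6*sqrt(10)

E = 10, F = 0, G = u^2, so EG − F² = 10*u^2. Taking the positive square root: √(EG − F²) = sqrt(10)*Abs(u). At (u, v) = (6, pi/6): 6*sqrt(10).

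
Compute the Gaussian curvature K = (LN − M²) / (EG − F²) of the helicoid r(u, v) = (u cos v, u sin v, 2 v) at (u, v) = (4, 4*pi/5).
K = -1/100

Coefficients of the first fundamental form: E = 1, F = 0, G = u^2 + 4.
Coefficients of the second fundamental form: L = 0, M = -2/sqrt(u^2 + 4), N = 0.
Assemble K = (LN − M²)/(EG − F²) = -4/(u^2 + 4)^2. At (u, v) = (4, 4*pi/5): K = -1/100.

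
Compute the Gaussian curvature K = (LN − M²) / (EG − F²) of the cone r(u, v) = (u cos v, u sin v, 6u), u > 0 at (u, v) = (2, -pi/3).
K = 0

Coefficients of the first fundamental form: E = 37, F = 0, G = u^2.
Coefficients of the second fundamental form: L = 0, M = 0, N = 6*sqrt(37)*u^2/(37*Abs(u)).
Assemble K = (LN − M²)/(EG − F²) = 0. At (u, v) = (2, -pi/3): K = 0.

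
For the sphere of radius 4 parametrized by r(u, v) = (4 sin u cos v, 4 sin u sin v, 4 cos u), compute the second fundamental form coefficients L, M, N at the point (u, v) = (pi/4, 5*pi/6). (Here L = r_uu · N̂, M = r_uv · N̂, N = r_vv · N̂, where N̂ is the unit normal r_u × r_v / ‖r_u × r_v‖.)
L = -4;  M = 0;  N = -2

Compute the unit normal N̂(u, v) = (sin(u)^2*cos(v)/Abs(sin(u)), sin(u)^2*sin(v)/Abs(sin(u)), sin(2*u)/(2*Abs(sin(u)))), and the second partials r_uu, r_uv, r_vv. Take dot products:
  L(u, v) = r_uu · N̂ = -4*sin(u)/Abs(sin(u)),
  M(u, v) = r_uv · N̂ = 0,
  N(u, v) = r_vv · N̂ = -4*sin(u)^3/Abs(sin(u)).
Evaluating at (u, v) = (pi/4, 5*pi/6):
  L = -4, M = 0, N = -2.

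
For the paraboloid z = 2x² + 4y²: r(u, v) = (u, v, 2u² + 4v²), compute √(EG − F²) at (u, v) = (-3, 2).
√(EG − F²)|_{(-3, 2)} = sqrt(401)

E = 16*u^2 + 1, F = 32*u*v, G = 64*v^2 + 1; EG − F² = 16*u^2 + 64*v^2 + 1; √(EG − F²) = sqrt(16*u^2 + 64*v^2 + 1). At the given point: sqrt(401).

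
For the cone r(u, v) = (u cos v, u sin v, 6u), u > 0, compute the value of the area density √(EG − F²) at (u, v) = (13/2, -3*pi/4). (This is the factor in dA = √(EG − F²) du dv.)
√(EG − F²)|_{(13/2, -3*pi/4)} = 13*sqrt(37)/2

E = 37, F = 0, G = u^2, so EG − F² = 37*u^2. Taking the positive square root: √(EG − F²) = sqrt(37)*Abs(u). At (u, v) = (13/2, -3*pi/4): 13*sqrt(37)/2.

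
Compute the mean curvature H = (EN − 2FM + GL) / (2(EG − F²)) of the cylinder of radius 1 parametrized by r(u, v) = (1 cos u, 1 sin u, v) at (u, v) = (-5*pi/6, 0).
H = -1/2

With E = 1, F = 0, G = 1, L = -1, M = 0, N = 0, assemble
  H = (EN − 2FM + GL) / (2(EG − F²)) = -1/2.
At (u, v) = (-5*pi/6, 0): H = -1/2.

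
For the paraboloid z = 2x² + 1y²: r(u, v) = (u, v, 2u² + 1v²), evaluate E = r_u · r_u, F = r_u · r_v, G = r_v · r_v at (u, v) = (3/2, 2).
E = 37;  F = 24;  G = 17

Partials: r_u = (1, 0, 4*u), r_v = (0, 1, 2*v). As functions of (u, v):
  E = r_u · r_u = 16*u^2 + 1,
  F = r_u · r_v = 8*u*v,
  G = r_v · r_v = 4*v^2 + 1.
Evaluating at (u, v) = (3/2, 2): E = 37, F = 24, G = 17.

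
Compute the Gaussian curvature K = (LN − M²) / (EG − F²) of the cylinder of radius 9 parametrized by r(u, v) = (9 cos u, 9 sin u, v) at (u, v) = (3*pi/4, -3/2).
K = 0

Coefficients of the first fundamental form: E = 81, F = 0, G = 1.
Coefficients of the second fundamental form: L = -9, M = 0, N = 0.
Assemble K = (LN − M²)/(EG − F²) = 0. At (u, v) = (3*pi/4, -3/2): K = 0.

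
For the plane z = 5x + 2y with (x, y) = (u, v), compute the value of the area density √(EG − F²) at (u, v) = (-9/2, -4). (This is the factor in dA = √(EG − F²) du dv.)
√(EG − F²)|_{(-9/2, -4)} = sqrt(30)

E = 26, F = 10, G = 5, so EG − F² = 30. Taking the positive square root: √(EG − F²) = sqrt(30). At (u, v) = (-9/2, -4): sqrt(30).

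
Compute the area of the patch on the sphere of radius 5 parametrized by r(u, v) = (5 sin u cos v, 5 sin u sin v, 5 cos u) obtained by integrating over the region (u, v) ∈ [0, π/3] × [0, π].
Area = 25*pi/2

Area = ∫∫ √(EG − F²) du dv with √(EG − F²) = 25*Abs(sin(u)). Integrating over [0, π/3] × [0, π] gives 25*pi/2.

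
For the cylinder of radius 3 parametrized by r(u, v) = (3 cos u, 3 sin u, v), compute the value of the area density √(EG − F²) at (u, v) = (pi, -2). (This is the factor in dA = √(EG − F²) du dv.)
√(EG − F²)|_{(pi, -2)} = 3

E = 9, F = 0, G = 1, so EG − F² = 9. Taking the positive square root: √(EG − F²) = 3. At (u, v) = (pi, -2): 3.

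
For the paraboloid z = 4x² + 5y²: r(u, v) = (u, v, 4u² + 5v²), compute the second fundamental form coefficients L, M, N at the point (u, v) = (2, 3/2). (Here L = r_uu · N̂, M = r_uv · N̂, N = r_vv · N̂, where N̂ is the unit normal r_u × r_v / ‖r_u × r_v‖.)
L = 4*sqrt(482)/241;  M = 0;  N = 5*sqrt(482)/241

Compute the unit normal N̂(u, v) = (-8*u/sqrt(64*u^2 + 100*v^2 + 1), -10*v/sqrt(64*u^2 + 100*v^2 + 1), 1/sqrt(64*u^2 + 100*v^2 + 1)), and the second partials r_uu, r_uv, r_vv. Take dot products:
  L(u, v) = r_uu · N̂ = 8/sqrt(64*u^2 + 100*v^2 + 1),
  M(u, v) = r_uv · N̂ = 0,
  N(u, v) = r_vv · N̂ = 10/sqrt(64*u^2 + 100*v^2 + 1).
Evaluating at (u, v) = (2, 3/2):
  L = 4*sqrt(482)/241, M = 0, N = 5*sqrt(482)/241.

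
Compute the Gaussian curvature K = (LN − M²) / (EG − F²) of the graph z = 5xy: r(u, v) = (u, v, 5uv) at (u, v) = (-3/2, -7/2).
K = -100/528529

Coefficients of the first fundamental form: E = 25*v^2 + 1, F = 25*u*v, G = 25*u^2 + 1.
Coefficients of the second fundamental form: L = 0, M = 5/sqrt(25*u^2 + 25*v^2 + 1), N = 0.
Assemble K = (LN − M²)/(EG − F²) = -25/(625*u^4 + 1250*u^2*v^2 + 50*u^2 + 625*v^4 + 50*v^2 + 1). At (u, v) = (-3/2, -7/2): K = -100/528529.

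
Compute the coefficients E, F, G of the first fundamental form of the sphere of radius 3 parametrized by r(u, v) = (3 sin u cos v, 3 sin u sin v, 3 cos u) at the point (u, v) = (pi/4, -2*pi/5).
E = 9;  F = 0;  G = 9/2

Partials: r_u = (3*cos(u)*cos(v), 3*sin(v)*cos(u), -3*sin(u)), r_v = (-3*sin(u)*sin(v), 3*sin(u)*cos(v), 0). As functions of (u, v):
  E = r_u · r_u = 9,
  F = r_u · r_v = 0,
  G = r_v · r_v = 9*sin(u)^2.
Evaluating at (u, v) = (pi/4, -2*pi/5): E = 9, F = 0, G = 9/2.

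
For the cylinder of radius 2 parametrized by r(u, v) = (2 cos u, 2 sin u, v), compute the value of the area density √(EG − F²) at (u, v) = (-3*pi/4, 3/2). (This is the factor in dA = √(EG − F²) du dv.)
√(EG − F²)|_{(-3*pi/4, 3/2)} = 2

E = 4, F = 0, G = 1, so EG − F² = 4. Taking the positive square root: √(EG − F²) = 2. At (u, v) = (-3*pi/4, 3/2): 2.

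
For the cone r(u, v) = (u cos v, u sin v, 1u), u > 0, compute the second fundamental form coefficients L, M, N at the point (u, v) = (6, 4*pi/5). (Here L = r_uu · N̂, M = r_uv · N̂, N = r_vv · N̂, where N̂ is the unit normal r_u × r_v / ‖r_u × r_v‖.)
L = 0;  M = 0;  N = 3*sqrt(2)

Compute the unit normal N̂(u, v) = (-sqrt(2)*u*cos(v)/(2*Abs(u)), -sqrt(2)*u*sin(v)/(2*Abs(u)), sqrt(2)*u/(2*Abs(u))), and the second partials r_uu, r_uv, r_vv. Take dot products:
  L(u, v) = r_uu · N̂ = 0,
  M(u, v) = r_uv · N̂ = 0,
  N(u, v) = r_vv · N̂ = sqrt(2)*u^2/(2*Abs(u)).
Evaluating at (u, v) = (6, 4*pi/5):
  L = 0, M = 0, N = 3*sqrt(2).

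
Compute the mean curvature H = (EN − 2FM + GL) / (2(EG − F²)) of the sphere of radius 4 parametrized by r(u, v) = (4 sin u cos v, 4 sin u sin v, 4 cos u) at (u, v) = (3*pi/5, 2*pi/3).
H = -1/4

With E = 16, F = 0, G = 16*sin(u)^2, L = -4*sin(u)/Abs(sin(u)), M = 0, N = -4*sin(u)^3/Abs(sin(u)), assemble
  H = (EN − 2FM + GL) / (2(EG − F²)) = -sin(u)/(4*Abs(sin(u))).
At (u, v) = (3*pi/5, 2*pi/3): H = -1/4.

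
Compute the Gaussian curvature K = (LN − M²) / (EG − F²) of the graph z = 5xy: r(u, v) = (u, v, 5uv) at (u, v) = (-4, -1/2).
K = -400/2653641

Coefficients of the first fundamental form: E = 25*v^2 + 1, F = 25*u*v, G = 25*u^2 + 1.
Coefficients of the second fundamental form: L = 0, M = 5/sqrt(25*u^2 + 25*v^2 + 1), N = 0.
Assemble K = (LN − M²)/(EG − F²) = -25/(625*u^4 + 1250*u^2*v^2 + 50*u^2 + 625*v^4 + 50*v^2 + 1). At (u, v) = (-4, -1/2): K = -400/2653641.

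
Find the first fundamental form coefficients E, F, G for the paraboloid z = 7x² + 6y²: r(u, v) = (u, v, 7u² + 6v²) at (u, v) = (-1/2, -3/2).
E = 50;  F = 126;  G = 325

Partials: r_u = (1, 0, 14*u), r_v = (0, 1, 12*v). As functions of (u, v):
  E = r_u · r_u = 196*u^2 + 1,
  F = r_u · r_v = 168*u*v,
  G = r_v · r_v = 144*v^2 + 1.
Evaluating at (u, v) = (-1/2, -3/2): E = 50, F = 126, G = 325.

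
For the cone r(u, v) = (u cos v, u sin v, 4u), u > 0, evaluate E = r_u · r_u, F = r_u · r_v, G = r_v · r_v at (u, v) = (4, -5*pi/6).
E = 17;  F = 0;  G = 16

Partials: r_u = (cos(v), sin(v), 4), r_v = (-u*sin(v), u*cos(v), 0). As functions of (u, v):
  E = r_u · r_u = 17,
  F = r_u · r_v = 0,
  G = r_v · r_v = u^2.
Evaluating at (u, v) = (4, -5*pi/6): E = 17, F = 0, G = 16.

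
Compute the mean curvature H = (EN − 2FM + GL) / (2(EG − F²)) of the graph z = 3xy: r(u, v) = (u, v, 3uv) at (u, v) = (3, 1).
H = -81*sqrt(91)/8281

With E = 9*v^2 + 1, F = 9*u*v, G = 9*u^2 + 1, L = 0, M = 3/sqrt(9*u^2 + 9*v^2 + 1), N = 0, assemble
  H = (EN − 2FM + GL) / (2(EG − F²)) = -27*u*v/(9*u^2 + 9*v^2 + 1)^(3/2).
At (u, v) = (3, 1): H = -81*sqrt(91)/8281.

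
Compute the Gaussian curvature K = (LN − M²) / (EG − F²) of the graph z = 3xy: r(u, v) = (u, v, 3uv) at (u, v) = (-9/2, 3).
K = -144/1117249

Coefficients of the first fundamental form: E = 9*v^2 + 1, F = 9*u*v, G = 9*u^2 + 1.
Coefficients of the second fundamental form: L = 0, M = 3/sqrt(9*u^2 + 9*v^2 + 1), N = 0.
Assemble K = (LN − M²)/(EG − F²) = -9/(81*u^4 + 162*u^2*v^2 + 18*u^2 + 81*v^4 + 18*v^2 + 1). At (u, v) = (-9/2, 3): K = -144/1117249.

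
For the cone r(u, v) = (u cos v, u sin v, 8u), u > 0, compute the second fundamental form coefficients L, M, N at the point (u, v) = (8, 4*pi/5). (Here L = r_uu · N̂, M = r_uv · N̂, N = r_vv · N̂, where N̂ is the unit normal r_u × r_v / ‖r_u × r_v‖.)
L = 0;  M = 0;  N = 64*sqrt(65)/65

Compute the unit normal N̂(u, v) = (-8*sqrt(65)*u*cos(v)/(65*Abs(u)), -8*sqrt(65)*u*sin(v)/(65*Abs(u)), sqrt(65)*u/(65*Abs(u))), and the second partials r_uu, r_uv, r_vv. Take dot products:
  L(u, v) = r_uu · N̂ = 0,
  M(u, v) = r_uv · N̂ = 0,
  N(u, v) = r_vv · N̂ = 8*sqrt(65)*u^2/(65*Abs(u)).
Evaluating at (u, v) = (8, 4*pi/5):
  L = 0, M = 0, N = 64*sqrt(65)/65.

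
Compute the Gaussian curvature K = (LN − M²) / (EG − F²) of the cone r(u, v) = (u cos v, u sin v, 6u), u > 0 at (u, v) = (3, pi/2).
K = 0

Coefficients of the first fundamental form: E = 37, F = 0, G = u^2.
Coefficients of the second fundamental form: L = 0, M = 0, N = 6*sqrt(37)*u^2/(37*Abs(u)).
Assemble K = (LN − M²)/(EG − F²) = 0. At (u, v) = (3, pi/2): K = 0.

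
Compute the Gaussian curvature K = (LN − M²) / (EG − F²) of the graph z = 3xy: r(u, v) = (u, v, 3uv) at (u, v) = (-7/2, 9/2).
K = -36/344569

Coefficients of the first fundamental form: E = 9*v^2 + 1, F = 9*u*v, G = 9*u^2 + 1.
Coefficients of the second fundamental form: L = 0, M = 3/sqrt(9*u^2 + 9*v^2 + 1), N = 0.
Assemble K = (LN − M²)/(EG − F²) = -9/(81*u^4 + 162*u^2*v^2 + 18*u^2 + 81*v^4 + 18*v^2 + 1). At (u, v) = (-7/2, 9/2): K = -36/344569.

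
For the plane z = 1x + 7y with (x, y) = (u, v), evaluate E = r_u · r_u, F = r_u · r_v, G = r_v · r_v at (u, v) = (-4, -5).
E = 2;  F = 7;  G = 50

Partials: r_u = (1, 0, 1), r_v = (0, 1, 7). As functions of (u, v):
  E = r_u · r_u = 2,
  F = r_u · r_v = 7,
  G = r_v · r_v = 50.
Evaluating at (u, v) = (-4, -5): E = 2, F = 7, G = 50.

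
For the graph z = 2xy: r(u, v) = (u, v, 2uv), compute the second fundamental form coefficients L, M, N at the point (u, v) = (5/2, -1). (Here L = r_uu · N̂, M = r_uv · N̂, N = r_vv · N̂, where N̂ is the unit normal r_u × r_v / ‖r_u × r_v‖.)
L = 0;  M = sqrt(30)/15;  N = 0

Compute the unit normal N̂(u, v) = (-2*v/sqrt(4*u^2 + 4*v^2 + 1), -2*u/sqrt(4*u^2 + 4*v^2 + 1), 1/sqrt(4*u^2 + 4*v^2 + 1)), and the second partials r_uu, r_uv, r_vv. Take dot products:
  L(u, v) = r_uu · N̂ = 0,
  M(u, v) = r_uv · N̂ = 2/sqrt(4*u^2 + 4*v^2 + 1),
  N(u, v) = r_vv · N̂ = 0.
Evaluating at (u, v) = (5/2, -1):
  L = 0, M = sqrt(30)/15, N = 0.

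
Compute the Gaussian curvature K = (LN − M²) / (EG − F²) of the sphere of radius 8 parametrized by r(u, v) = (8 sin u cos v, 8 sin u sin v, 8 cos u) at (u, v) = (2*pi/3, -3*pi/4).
K = 1/64

Coefficients of the first fundamental form: E = 64, F = 0, G = 64*sin(u)^2.
Coefficients of the second fundamental form: L = -8*sin(u)/Abs(sin(u)), M = 0, N = -8*sin(u)^3/Abs(sin(u)).
Assemble K = (LN − M²)/(EG − F²) = 1/64. At (u, v) = (2*pi/3, -3*pi/4): K = 1/64.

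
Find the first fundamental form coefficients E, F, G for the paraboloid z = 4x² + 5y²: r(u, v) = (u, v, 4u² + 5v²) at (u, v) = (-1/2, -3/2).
E = 17;  F = 60;  G = 226

Partials: r_u = (1, 0, 8*u), r_v = (0, 1, 10*v). As functions of (u, v):
  E = r_u · r_u = 64*u^2 + 1,
  F = r_u · r_v = 80*u*v,
  G = r_v · r_v = 100*v^2 + 1.
Evaluating at (u, v) = (-1/2, -3/2): E = 17, F = 60, G = 226.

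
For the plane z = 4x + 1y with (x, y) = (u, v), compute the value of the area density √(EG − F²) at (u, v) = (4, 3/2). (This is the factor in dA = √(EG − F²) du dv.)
√(EG − F²)|_{(4, 3/2)} = 3*sqrt(2)

E = 17, F = 4, G = 2, so EG − F² = 18. Taking the positive square root: √(EG − F²) = 3*sqrt(2). At (u, v) = (4, 3/2): 3*sqrt(2).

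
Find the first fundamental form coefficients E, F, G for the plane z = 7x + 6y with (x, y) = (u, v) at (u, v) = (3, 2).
E = 50;  F = 42;  G = 37

Partials: r_u = (1, 0, 7), r_v = (0, 1, 6). As functions of (u, v):
  E = r_u · r_u = 50,
  F = r_u · r_v = 42,
  G = r_v · r_v = 37.
Evaluating at (u, v) = (3, 2): E = 50, F = 42, G = 37.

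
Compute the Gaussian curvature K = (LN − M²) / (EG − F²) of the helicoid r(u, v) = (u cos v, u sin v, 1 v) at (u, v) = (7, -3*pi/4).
K = -1/2500

Coefficients of the first fundamental form: E = 1, F = 0, G = u^2 + 1.
Coefficients of the second fundamental form: L = 0, M = -1/sqrt(u^2 + 1), N = 0.
Assemble K = (LN − M²)/(EG − F²) = -1/(u^2 + 1)^2. At (u, v) = (7, -3*pi/4): K = -1/2500.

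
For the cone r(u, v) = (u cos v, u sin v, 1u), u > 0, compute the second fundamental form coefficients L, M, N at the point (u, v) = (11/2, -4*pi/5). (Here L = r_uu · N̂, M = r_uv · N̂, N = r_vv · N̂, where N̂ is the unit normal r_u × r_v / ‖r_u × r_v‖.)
L = 0;  M = 0;  N = 11*sqrt(2)/4

Compute the unit normal N̂(u, v) = (-sqrt(2)*u*cos(v)/(2*Abs(u)), -sqrt(2)*u*sin(v)/(2*Abs(u)), sqrt(2)*u/(2*Abs(u))), and the second partials r_uu, r_uv, r_vv. Take dot products:
  L(u, v) = r_uu · N̂ = 0,
  M(u, v) = r_uv · N̂ = 0,
  N(u, v) = r_vv · N̂ = sqrt(2)*u^2/(2*Abs(u)).
Evaluating at (u, v) = (11/2, -4*pi/5):
  L = 0, M = 0, N = 11*sqrt(2)/4.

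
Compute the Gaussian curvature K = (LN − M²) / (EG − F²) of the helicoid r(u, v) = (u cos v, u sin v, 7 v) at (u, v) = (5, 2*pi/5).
K = -49/5476

Coefficients of the first fundamental form: E = 1, F = 0, G = u^2 + 49.
Coefficients of the second fundamental form: L = 0, M = -7/sqrt(u^2 + 49), N = 0.
Assemble K = (LN − M²)/(EG − F²) = -49/(u^2 + 49)^2. At (u, v) = (5, 2*pi/5): K = -49/5476.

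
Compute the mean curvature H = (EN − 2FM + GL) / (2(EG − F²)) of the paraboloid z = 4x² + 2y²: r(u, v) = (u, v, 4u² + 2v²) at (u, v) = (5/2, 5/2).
H = 134*sqrt(501)/27889

With E = 64*u^2 + 1, F = 32*u*v, G = 16*v^2 + 1, L = 8/sqrt(64*u^2 + 16*v^2 + 1), M = 0, N = 4/sqrt(64*u^2 + 16*v^2 + 1), assemble
  H = (EN − 2FM + GL) / (2(EG − F²)) = 2*(64*u^2 + 32*v^2 + 3)/(64*u^2 + 16*v^2 + 1)^(3/2).
At (u, v) = (5/2, 5/2): H = 134*sqrt(501)/27889.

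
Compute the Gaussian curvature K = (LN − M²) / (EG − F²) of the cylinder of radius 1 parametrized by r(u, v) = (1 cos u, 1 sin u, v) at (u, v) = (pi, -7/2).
K = 0

Coefficients of the first fundamental form: E = 1, F = 0, G = 1.
Coefficients of the second fundamental form: L = -1, M = 0, N = 0.
Assemble K = (LN − M²)/(EG − F²) = 0. At (u, v) = (pi, -7/2): K = 0.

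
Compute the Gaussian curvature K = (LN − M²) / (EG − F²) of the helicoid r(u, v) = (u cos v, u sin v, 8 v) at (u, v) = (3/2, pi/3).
K = -1024/70225

Coefficients of the first fundamental form: E = 1, F = 0, G = u^2 + 64.
Coefficients of the second fundamental form: L = 0, M = -8/sqrt(u^2 + 64), N = 0.
Assemble K = (LN − M²)/(EG − F²) = -64/(u^2 + 64)^2. At (u, v) = (3/2, pi/3): K = -1024/70225.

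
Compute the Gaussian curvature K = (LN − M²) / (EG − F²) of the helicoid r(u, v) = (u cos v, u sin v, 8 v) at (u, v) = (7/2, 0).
K = -1024/93025

Coefficients of the first fundamental form: E = 1, F = 0, G = u^2 + 64.
Coefficients of the second fundamental form: L = 0, M = -8/sqrt(u^2 + 64), N = 0.
Assemble K = (LN − M²)/(EG − F²) = -64/(u^2 + 64)^2. At (u, v) = (7/2, 0): K = -1024/93025.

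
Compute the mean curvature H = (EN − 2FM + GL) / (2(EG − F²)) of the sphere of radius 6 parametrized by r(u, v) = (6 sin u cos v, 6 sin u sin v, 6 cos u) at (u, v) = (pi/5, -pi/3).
H = -1/6

With E = 36, F = 0, G = 36*sin(u)^2, L = -6*sin(u)/Abs(sin(u)), M = 0, N = -6*sin(u)^3/Abs(sin(u)), assemble
  H = (EN − 2FM + GL) / (2(EG − F²)) = -sin(u)/(6*Abs(sin(u))).
At (u, v) = (pi/5, -pi/3): H = -1/6.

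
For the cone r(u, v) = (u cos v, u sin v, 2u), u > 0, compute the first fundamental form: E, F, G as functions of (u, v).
E = 5;  F = 0;  G = u^2

Compute partials: r_u = (cos(v), sin(v), 2), r_v = (-u*sin(v), u*cos(v), 0). Then
  E = r_u · r_u = 5,
  F = r_u · r_v = 0,
  G = r_v · r_v = u^2.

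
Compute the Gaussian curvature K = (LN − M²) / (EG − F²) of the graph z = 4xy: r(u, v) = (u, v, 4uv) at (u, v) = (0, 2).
K = -16/4225

Coefficients of the first fundamental form: E = 16*v^2 + 1, F = 16*u*v, G = 16*u^2 + 1.
Coefficients of the second fundamental form: L = 0, M = 4/sqrt(16*u^2 + 16*v^2 + 1), N = 0.
Assemble K = (LN − M²)/(EG − F²) = -16/(256*u^4 + 512*u^2*v^2 + 32*u^2 + 256*v^4 + 32*v^2 + 1). At (u, v) = (0, 2): K = -16/4225.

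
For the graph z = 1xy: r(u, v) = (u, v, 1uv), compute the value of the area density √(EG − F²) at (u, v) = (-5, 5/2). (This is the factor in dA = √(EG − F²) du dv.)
√(EG − F²)|_{(-5, 5/2)} = sqrt(129)/2

E = v^2 + 1, F = u*v, G = u^2 + 1, so EG − F² = u^2 + v^2 + 1. Taking the positive square root: √(EG − F²) = sqrt(u^2 + v^2 + 1). At (u, v) = (-5, 5/2): sqrt(129)/2.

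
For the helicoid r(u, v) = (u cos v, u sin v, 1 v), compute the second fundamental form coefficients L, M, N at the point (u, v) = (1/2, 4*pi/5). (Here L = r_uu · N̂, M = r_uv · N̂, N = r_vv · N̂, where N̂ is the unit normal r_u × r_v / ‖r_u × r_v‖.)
L = 0;  M = -2*sqrt(5)/5;  N = 0

Compute the unit normal N̂(u, v) = (sin(v)/sqrt(u^2 + 1), -cos(v)/sqrt(u^2 + 1), u/sqrt(u^2 + 1)), and the second partials r_uu, r_uv, r_vv. Take dot products:
  L(u, v) = r_uu · N̂ = 0,
  M(u, v) = r_uv · N̂ = -1/sqrt(u^2 + 1),
  N(u, v) = r_vv · N̂ = 0.
Evaluating at (u, v) = (1/2, 4*pi/5):
  L = 0, M = -2*sqrt(5)/5, N = 0.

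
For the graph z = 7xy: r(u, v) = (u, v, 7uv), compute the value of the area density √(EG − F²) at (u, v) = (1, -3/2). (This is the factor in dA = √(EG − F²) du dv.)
√(EG − F²)|_{(1, -3/2)} = sqrt(641)/2

E = 49*v^2 + 1, F = 49*u*v, G = 49*u^2 + 1, so EG − F² = 49*u^2 + 49*v^2 + 1. Taking the positive square root: √(EG − F²) = sqrt(49*u^2 + 49*v^2 + 1). At (u, v) = (1, -3/2): sqrt(641)/2.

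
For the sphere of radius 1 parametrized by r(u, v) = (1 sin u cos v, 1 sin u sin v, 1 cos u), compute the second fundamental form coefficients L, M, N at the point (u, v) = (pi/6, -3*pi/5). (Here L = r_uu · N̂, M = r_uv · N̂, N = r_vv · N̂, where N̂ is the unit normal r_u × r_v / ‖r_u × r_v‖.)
L = -1;  M = 0;  N = -1/4

Compute the unit normal N̂(u, v) = (sin(u)^2*cos(v)/Abs(sin(u)), sin(u)^2*sin(v)/Abs(sin(u)), sin(2*u)/(2*Abs(sin(u)))), and the second partials r_uu, r_uv, r_vv. Take dot products:
  L(u, v) = r_uu · N̂ = -sin(u)/Abs(sin(u)),
  M(u, v) = r_uv · N̂ = 0,
  N(u, v) = r_vv · N̂ = -sin(u)^3/Abs(sin(u)).
Evaluating at (u, v) = (pi/6, -3*pi/5):
  L = -1, M = 0, N = -1/4.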